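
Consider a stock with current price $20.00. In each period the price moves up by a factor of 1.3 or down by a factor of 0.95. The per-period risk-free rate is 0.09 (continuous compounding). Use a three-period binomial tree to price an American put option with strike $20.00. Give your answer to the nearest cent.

$0.56

Risk-neutral probability p = (e^0.09 − 0.95)/(1.3 − 0.95) = 0.1442/0.3500 = 0.4119
Terminal stock prices: S_uuu = 43.94, S_uud = 32.11, S_udd = 23.46, S_ddd = 17.15
Terminal payoffs (K − S): max(-23.94, 0) = 0, max(-12.11, 0) = 0, max(-3.465, 0) = 0, max(2.853, 0) = 2.853
Node uu (S = 33.8): continuation = e^(−0.09)·[0.4119·0.0000 + 0.5881·0.0000] = 0.0000; exercise value = 0.0000 ≤ continuation, so V_uu = 0.0000
Node ud (S = 24.7): continuation = e^(−0.09)·[0.4119·0.0000 + 0.5881·0.0000] = 0.0000; exercise value = 0.0000 ≤ continuation, so V_ud = 0.0000
Node dd (S = 18.05): continuation = e^(−0.09)·[0.4119·0.0000 + 0.5881·2.8525] = 1.5331; exercise value = 1.9500 > continuation, so V_dd = 1.9500 (exercise)
Node u (S = 26): continuation = e^(−0.09)·[0.4119·0.0000 + 0.5881·0.0000] = 0.0000; exercise value = 0.0000 ≤ continuation, so V_u = 0.0000
Node d (S = 19): continuation = e^(−0.09)·[0.4119·0.0000 + 0.5881·1.9500] = 1.0480; exercise value = 1.0000 ≤ continuation, so V_d = 1.0480
Node 0 (S = 20): continuation = e^(−0.09)·[0.4119·0.0000 + 0.5881·1.0480] = 0.5633; exercise value = 0.0000 ≤ continuation, so V_0 = 0.5633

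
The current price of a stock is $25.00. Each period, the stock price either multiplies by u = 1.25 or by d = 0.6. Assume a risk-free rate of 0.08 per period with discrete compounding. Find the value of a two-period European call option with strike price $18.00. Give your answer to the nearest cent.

Risk-neutral probability p = (1 + 0.08 − 0.6)/(1.25 − 0.6) = 0.4800/0.6500 = 0.7385
Terminal stock prices: S_uu = 39.06, S_ud = 18.75, S_dd = 9
Terminal payoffs (S − K): max(21.06, 0) = 21.06, max(0.75, 0) = 0.75, max(-9, 0) = 0
Node u (S = 31.25): V_u = 1/1.08·[0.7385·21.0625 + 0.2615·0.7500] = 14.5833
Node d (S = 15): V_d = 1/1.08·[0.7385·0.7500 + 0.2615·0.0000] = 0.5128
Node 0 (S = 25): V_0 = 1/1.08·[0.7385·14.5833 + 0.2615·0.5128] = 10.0957

$10.10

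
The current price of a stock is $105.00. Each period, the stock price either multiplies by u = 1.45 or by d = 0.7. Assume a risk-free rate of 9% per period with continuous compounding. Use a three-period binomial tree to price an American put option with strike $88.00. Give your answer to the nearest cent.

$9.29

Risk-neutral probability p = (e^0.09 − 0.7)/(1.45 − 0.7) = 0.3942/0.7500 = 0.5256
Terminal stock prices: S_uuu = 320.1, S_uud = 154.5, S_udd = 74.6, S_ddd = 36.01
Terminal payoffs (K − S): max(-232.1, 0) = 0, max(-66.53, 0) = 0, max(13.4, 0) = 13.4, max(51.99, 0) = 51.99
Node uu (S = 220.8): continuation = e^(−0.09)·[0.5256·0.0000 + 0.4744·0.0000] = 0.0000; exercise value = 0.0000 ≤ continuation, so V_uu = 0.0000
Node ud (S = 106.6): continuation = e^(−0.09)·[0.5256·0.0000 + 0.4744·13.3975] = 5.8092; exercise value = 0.0000 ≤ continuation, so V_ud = 5.8092
Node dd (S = 51.45): continuation = e^(−0.09)·[0.5256·13.3975 + 0.4744·51.9850] = 28.9759; exercise value = 36.5500 > continuation, so V_dd = 36.5500 (exercise)
Node u (S = 152.2): continuation = e^(−0.09)·[0.5256·0.0000 + 0.4744·5.8092] = 2.5189; exercise value = 0.0000 ≤ continuation, so V_u = 2.5189
Node d (S = 73.5): continuation = e^(−0.09)·[0.5256·5.8092 + 0.4744·36.5500] = 18.6384; exercise value = 14.5000 ≤ continuation, so V_d = 18.6384
Node 0 (S = 105): continuation = e^(−0.09)·[0.5256·2.5189 + 0.4744·18.6384] = 9.2915; exercise value = 0.0000 ≤ continuation, so V_0 = 9.2915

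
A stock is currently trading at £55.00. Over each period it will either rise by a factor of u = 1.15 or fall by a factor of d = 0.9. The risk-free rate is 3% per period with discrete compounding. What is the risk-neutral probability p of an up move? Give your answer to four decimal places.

p = 0.5200

Risk-neutral probability p = (1 + 0.03 − 0.9)/(1.15 − 0.9) = 0.1300/0.2500 = 0.5200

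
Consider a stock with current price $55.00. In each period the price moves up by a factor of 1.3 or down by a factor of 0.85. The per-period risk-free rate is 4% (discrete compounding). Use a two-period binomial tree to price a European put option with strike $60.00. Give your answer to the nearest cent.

Risk-neutral probability p = (1 + 0.04 − 0.85)/(1.3 − 0.85) = 0.1900/0.4500 = 0.4222
Terminal stock prices: S_uu = 92.95, S_ud = 60.77, S_dd = 39.74
Terminal payoffs (K − S): max(-32.95, 0) = 0, max(-0.775, 0) = 0, max(20.26, 0) = 20.26
Node u (S = 71.5): V_u = 1/1.04·[0.4222·0.0000 + 0.5778·0.0000] = 0.0000
Node d (S = 46.75): V_d = 1/1.04·[0.4222·0.0000 + 0.5778·20.2625] = 11.2569
Node 0 (S = 55): V_0 = 1/1.04·[0.4222·0.0000 + 0.5778·11.2569] = 6.2539

$6.25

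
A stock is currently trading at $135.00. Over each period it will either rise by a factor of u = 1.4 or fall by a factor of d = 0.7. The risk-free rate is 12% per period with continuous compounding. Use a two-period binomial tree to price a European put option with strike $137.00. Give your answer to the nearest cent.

Risk-neutral probability p = (e^0.12 − 0.7)/(1.4 − 0.7) = 0.4275/0.7000 = 0.6107
Terminal stock prices: S_uu = 264.6, S_ud = 132.3, S_dd = 66.15
Terminal payoffs (K − S): max(-127.6, 0) = 0, max(4.7, 0) = 4.7, max(70.85, 0) = 70.85
Node u (S = 189): V_u = e^(−0.12)·[0.6107·0.0000 + 0.3893·4.7000] = 1.6228
Node d (S = 94.5): V_d = e^(−0.12)·[0.6107·4.7000 + 0.3893·70.8500] = 27.0081
Node 0 (S = 135): V_0 = e^(−0.12)·[0.6107·1.6228 + 0.3893·27.0081] = 10.2040

$10.20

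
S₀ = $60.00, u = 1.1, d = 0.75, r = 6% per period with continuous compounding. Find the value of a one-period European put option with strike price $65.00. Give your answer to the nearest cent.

$2.05

Risk-neutral probability p = (e^0.06 − 0.75)/(1.1 − 0.75) = 0.3118/0.3500 = 0.8910
Terminal stock prices: S_u = 66, S_d = 45
Terminal payoffs (K − S): max(-1, 0) = 0, max(20, 0) = 20
Node 0 (S = 60): V_0 = e^(−0.06)·[0.8910·0.0000 + 0.1090·20.0000] = 2.0538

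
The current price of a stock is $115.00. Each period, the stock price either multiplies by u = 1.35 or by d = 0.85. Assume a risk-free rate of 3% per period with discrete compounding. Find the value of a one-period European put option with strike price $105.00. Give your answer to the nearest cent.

$4.50

Risk-neutral probability p = (1 + 0.03 − 0.85)/(1.35 − 0.85) = 0.1800/0.5000 = 0.3600
Terminal stock prices: S_u = 155.2, S_d = 97.75
Terminal payoffs (K − S): max(-50.25, 0) = 0, max(7.25, 0) = 7.25
Node 0 (S = 115): V_0 = 1/1.03·[0.3600·0.0000 + 0.6400·7.2500] = 4.5049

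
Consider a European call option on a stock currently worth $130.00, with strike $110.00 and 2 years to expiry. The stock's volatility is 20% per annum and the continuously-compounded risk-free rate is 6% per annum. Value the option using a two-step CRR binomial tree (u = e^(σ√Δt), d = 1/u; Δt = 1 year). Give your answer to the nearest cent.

$35.62

CRR parameters: u = e^(σ√Δt) = e^(0.2·√1) = 1.2214, d = 1/u = 0.8187
Per-period rate: rΔt = 0.06·1 = 0.06, so R = e^0.06 = 1.0618
Risk-neutral probability p = (e^0.06 − 0.8187)/(1.2214 − 0.8187) = 0.2431/0.4027 = 0.6037
Terminal stock prices: S_uu = 193.9, S_ud = 130, S_dd = 87.14
Terminal payoffs (S − K): max(83.94, 0) = 83.94, max(20, 0) = 20, max(-22.86, 0) = 0
Node u (S = 158.8): V_u = e^(−0.06)·[0.6037·83.9372 + 0.3963·20.0000] = 55.1883
Node d (S = 106.4): V_d = e^(−0.06)·[0.6037·20.0000 + 0.3963·0.0000] = 11.3715
Node 0 (S = 130): V_0 = e^(−0.06)·[0.6037·55.1883 + 0.3963·11.3715] = 35.6223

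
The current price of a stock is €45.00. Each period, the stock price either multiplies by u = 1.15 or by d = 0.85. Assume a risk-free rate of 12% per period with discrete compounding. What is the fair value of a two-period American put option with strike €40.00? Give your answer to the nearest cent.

€0.16

Risk-neutral probability p = (1 + 0.12 − 0.85)/(1.15 − 0.85) = 0.2700/0.3000 = 0.9000
Terminal stock prices: S_uu = 59.51, S_ud = 43.99, S_dd = 32.51
Terminal payoffs (K − S): max(-19.51, 0) = 0, max(-3.987, 0) = 0, max(7.488, 0) = 7.488
Node u (S = 51.75): continuation = 1/1.12·[0.9000·0.0000 + 0.1000·0.0000] = 0.0000; exercise value = 0.0000 ≤ continuation, so V_u = 0.0000
Node d (S = 38.25): continuation = 1/1.12·[0.9000·0.0000 + 0.1000·7.4875] = 0.6685; exercise value = 1.7500 > continuation, so V_d = 1.7500 (exercise)
Node 0 (S = 45): continuation = 1/1.12·[0.9000·0.0000 + 0.1000·1.7500] = 0.1562; exercise value = 0.0000 ≤ continuation, so V_0 = 0.1562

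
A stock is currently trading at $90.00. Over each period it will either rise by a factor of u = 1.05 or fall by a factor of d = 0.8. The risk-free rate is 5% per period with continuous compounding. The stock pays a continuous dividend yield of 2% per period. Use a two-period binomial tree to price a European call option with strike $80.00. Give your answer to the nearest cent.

$14.78

Per-period risk-free factor R = e^0.05 = 1.0513; dividend-adjusted growth = e^(0.05−0.02) = 1.0305.
Risk-neutral probability p = (1.0305 − 0.8)/(1.05 − 0.8) = 0.2305/0.2500 = 0.9218
Terminal stock prices: S_uu = 99.23, S_ud = 75.6, S_dd = 57.6
Terminal payoffs (S − K): max(19.23, 0) = 19.23, max(-4.4, 0) = 0, max(-22.4, 0) = 0
Node u (S = 94.5): V_u = e^(−0.05)·[0.9218·19.2250 + 0.0782·0.0000] = 16.8576
Node d (S = 72): V_d = e^(−0.05)·[0.9218·0.0000 + 0.0782·0.0000] = 0.0000
Node 0 (S = 90): V_0 = e^(−0.05)·[0.9218·16.8576 + 0.0782·0.0000] = 14.7818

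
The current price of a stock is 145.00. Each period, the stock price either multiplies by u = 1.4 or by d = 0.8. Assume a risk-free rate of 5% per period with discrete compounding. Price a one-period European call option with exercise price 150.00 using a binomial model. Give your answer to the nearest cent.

21.03

Risk-neutral probability p = (1 + 0.05 − 0.8)/(1.4 − 0.8) = 0.2500/0.6000 = 0.4167
Terminal stock prices: S_u = 203, S_d = 116
Terminal payoffs (S − K): max(53, 0) = 53, max(-34, 0) = 0
Node 0 (S = 145): V_0 = 1/1.05·[0.4167·53.0000 + 0.5833·0.0000] = 21.0317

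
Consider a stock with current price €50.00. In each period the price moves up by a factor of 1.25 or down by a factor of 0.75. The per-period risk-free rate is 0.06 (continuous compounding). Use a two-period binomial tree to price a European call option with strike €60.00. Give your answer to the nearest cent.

Risk-neutral probability p = (e^0.06 − 0.75)/(1.25 − 0.75) = 0.3118/0.5000 = 0.6237
Terminal stock prices: S_uu = 78.12, S_ud = 46.88, S_dd = 28.12
Terminal payoffs (S − K): max(18.12, 0) = 18.12, max(-13.12, 0) = 0, max(-31.88, 0) = 0
Node u (S = 62.5): V_u = e^(−0.06)·[0.6237·18.1250 + 0.3763·0.0000] = 10.6458
Node d (S = 37.5): V_d = e^(−0.06)·[0.6237·0.0000 + 0.3763·0.0000] = 0.0000
Node 0 (S = 50): V_0 = e^(−0.06)·[0.6237·10.6458 + 0.3763·0.0000] = 6.2528

€6.25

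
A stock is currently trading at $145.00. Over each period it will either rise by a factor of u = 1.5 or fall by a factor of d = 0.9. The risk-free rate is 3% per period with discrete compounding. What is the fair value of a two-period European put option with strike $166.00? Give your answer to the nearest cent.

$28.08

Risk-neutral probability p = (1 + 0.03 − 0.9)/(1.5 − 0.9) = 0.1300/0.6000 = 0.2167
Terminal stock prices: S_uu = 326.2, S_ud = 195.8, S_dd = 117.5
Terminal payoffs (K − S): max(-160.2, 0) = 0, max(-29.75, 0) = 0, max(48.55, 0) = 48.55
Node u (S = 217.5): V_u = 1/1.03·[0.2167·0.0000 + 0.7833·0.0000] = 0.0000
Node d (S = 130.5): V_d = 1/1.03·[0.2167·0.0000 + 0.7833·48.5500] = 36.9231
Node 0 (S = 145): V_0 = 1/1.03·[0.2167·0.0000 + 0.7833·36.9231] = 28.0807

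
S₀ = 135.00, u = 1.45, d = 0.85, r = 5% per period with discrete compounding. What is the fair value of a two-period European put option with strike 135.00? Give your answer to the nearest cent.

Risk-neutral probability p = (1 + 0.05 − 0.85)/(1.45 − 0.85) = 0.2000/0.6000 = 0.3333
Terminal stock prices: S_uu = 283.8, S_ud = 166.4, S_dd = 97.54
Terminal payoffs (K − S): max(-148.8, 0) = 0, max(-31.39, 0) = 0, max(37.46, 0) = 37.46
Node u (S = 195.8): V_u = 1/1.05·[0.3333·0.0000 + 0.6667·0.0000] = 0.0000
Node d (S = 114.8): V_d = 1/1.05·[0.3333·0.0000 + 0.6667·37.4625] = 23.7857
Node 0 (S = 135): V_0 = 1/1.05·[0.3333·0.0000 + 0.6667·23.7857] = 15.1020

15.10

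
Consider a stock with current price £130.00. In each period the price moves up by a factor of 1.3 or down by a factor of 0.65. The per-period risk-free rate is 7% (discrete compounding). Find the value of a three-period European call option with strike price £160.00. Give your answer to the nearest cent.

Risk-neutral probability p = (1 + 0.07 − 0.65)/(1.3 − 0.65) = 0.4200/0.6500 = 0.6462
Terminal stock prices: S_uuu = 285.6, S_uud = 142.8, S_udd = 71.4, S_ddd = 35.7
Terminal payoffs (S − K): max(125.6, 0) = 125.6, max(-17.19, 0) = 0, max(-88.6, 0) = 0, max(-124.3, 0) = 0
Node uu (S = 219.7): V_uu = 1/1.07·[0.6462·125.6100 + 0.3538·0.0000] = 75.8536
Node ud (S = 109.9): V_ud = 1/1.07·[0.6462·0.0000 + 0.3538·0.0000] = 0.0000
Node dd (S = 54.93): V_dd = 1/1.07·[0.6462·0.0000 + 0.3538·0.0000] = 0.0000
Node u (S = 169): V_u = 1/1.07·[0.6462·75.8536 + 0.3538·0.0000] = 45.8066
Node d (S = 84.5): V_d = 1/1.07·[0.6462·0.0000 + 0.3538·0.0000] = 0.0000
Node 0 (S = 130): V_0 = 1/1.07·[0.6462·45.8066 + 0.3538·0.0000] = 27.6618

£27.66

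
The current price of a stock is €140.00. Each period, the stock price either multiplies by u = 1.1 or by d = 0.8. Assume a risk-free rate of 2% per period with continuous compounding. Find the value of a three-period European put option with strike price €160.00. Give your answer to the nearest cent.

Risk-neutral probability p = (e^0.02 − 0.8)/(1.1 − 0.8) = 0.2202/0.3000 = 0.7340
Terminal stock prices: S_uuu = 186.3, S_uud = 135.5, S_udd = 98.56, S_ddd = 71.68
Terminal payoffs (K − S): max(-26.34, 0) = 0, max(24.48, 0) = 24.48, max(61.44, 0) = 61.44, max(88.32, 0) = 88.32
Node uu (S = 169.4): V_uu = e^(−0.02)·[0.7340·0.0000 + 0.2660·24.4800] = 6.3826
Node ud (S = 123.2): V_ud = e^(−0.02)·[0.7340·24.4800 + 0.2660·61.4400] = 33.6318
Node dd (S = 89.6): V_dd = e^(−0.02)·[0.7340·61.4400 + 0.2660·88.3200] = 67.2318
Node u (S = 154): V_u = e^(−0.02)·[0.7340·6.3826 + 0.2660·33.6318] = 13.3609
Node d (S = 112): V_d = e^(−0.02)·[0.7340·33.6318 + 0.2660·67.2318] = 41.7263
Node 0 (S = 140): V_0 = e^(−0.02)·[0.7340·13.3609 + 0.2660·41.7263] = 20.4920

€20.49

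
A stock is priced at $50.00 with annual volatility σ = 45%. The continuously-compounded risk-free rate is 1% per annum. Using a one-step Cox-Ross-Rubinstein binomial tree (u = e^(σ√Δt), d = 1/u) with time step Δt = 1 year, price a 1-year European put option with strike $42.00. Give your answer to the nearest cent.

CRR parameters: u = e^(σ√Δt) = e^(0.45·√1) = 1.5683, d = 1/u = 0.6376
Per-period rate: rΔt = 0.01·1 = 0.01, so R = e^0.01 = 1.0101
Risk-neutral probability p = (e^0.01 − 0.6376)/(1.5683 − 0.6376) = 0.3724/0.9307 = 0.4002
Terminal stock prices: S_u = 78.42, S_d = 31.88
Terminal payoffs (K − S): max(-36.42, 0) = 0, max(10.12, 0) = 10.12
Node 0 (S = 50): V_0 = e^(−0.01)·[0.4002·0.0000 + 0.5998·10.1186] = 6.0091

$6.01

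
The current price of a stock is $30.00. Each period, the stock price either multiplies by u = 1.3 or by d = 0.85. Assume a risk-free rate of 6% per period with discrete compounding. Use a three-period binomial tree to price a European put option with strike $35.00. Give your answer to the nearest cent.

Risk-neutral probability p = (1 + 0.06 − 0.85)/(1.3 − 0.85) = 0.2100/0.4500 = 0.4667
Terminal stock prices: S_uuu = 65.91, S_uud = 43.09, S_udd = 28.18, S_ddd = 18.42
Terminal payoffs (K − S): max(-30.91, 0) = 0, max(-8.095, 0) = 0, max(6.823, 0) = 6.823, max(16.58, 0) = 16.58
Node uu (S = 50.7): V_uu = 1/1.06·[0.4667·0.0000 + 0.5333·0.0000] = 0.0000
Node ud (S = 33.15): V_ud = 1/1.06·[0.4667·0.0000 + 0.5333·6.8225] = 3.4327
Node dd (S = 21.67): V_dd = 1/1.06·[0.4667·6.8225 + 0.5333·16.5763] = 11.3439
Node u (S = 39): V_u = 1/1.06·[0.4667·0.0000 + 0.5333·3.4327] = 1.7271
Node d (S = 25.5): V_d = 1/1.06·[0.4667·3.4327 + 0.5333·11.3439] = 7.2189
Node 0 (S = 30): V_0 = 1/1.06·[0.4667·1.7271 + 0.5333·7.2189] = 4.3925

$4.39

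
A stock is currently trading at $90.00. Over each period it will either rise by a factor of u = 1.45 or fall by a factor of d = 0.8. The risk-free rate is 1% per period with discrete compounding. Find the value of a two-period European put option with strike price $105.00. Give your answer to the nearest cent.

$21.55

Risk-neutral probability p = (1 + 0.01 − 0.8)/(1.45 − 0.8) = 0.2100/0.6500 = 0.3231
Terminal stock prices: S_uu = 189.2, S_ud = 104.4, S_dd = 57.6
Terminal payoffs (K − S): max(-84.22, 0) = 0, max(0.6, 0) = 0.6, max(47.4, 0) = 47.4
Node u (S = 130.5): V_u = 1/1.01·[0.3231·0.0000 + 0.6769·0.6000] = 0.4021
Node d (S = 72): V_d = 1/1.01·[0.3231·0.6000 + 0.6769·47.4000] = 31.9604
Node 0 (S = 90): V_0 = 1/1.01·[0.3231·0.4021 + 0.6769·31.9604] = 21.5492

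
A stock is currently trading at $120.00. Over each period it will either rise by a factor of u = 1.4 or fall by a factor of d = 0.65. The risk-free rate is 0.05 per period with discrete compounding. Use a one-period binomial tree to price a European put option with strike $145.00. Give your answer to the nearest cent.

$29.78

Risk-neutral probability p = (1 + 0.05 − 0.65)/(1.4 − 0.65) = 0.4000/0.7500 = 0.5333
Terminal stock prices: S_u = 168, S_d = 78
Terminal payoffs (K − S): max(-23, 0) = 0, max(67, 0) = 67
Node 0 (S = 120): V_0 = 1/1.05·[0.5333·0.0000 + 0.4667·67.0000] = 29.7778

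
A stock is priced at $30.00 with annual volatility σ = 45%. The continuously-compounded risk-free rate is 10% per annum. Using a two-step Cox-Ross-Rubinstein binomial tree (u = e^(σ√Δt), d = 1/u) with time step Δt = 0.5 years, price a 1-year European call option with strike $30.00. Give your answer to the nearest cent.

$6.05

CRR parameters: u = e^(σ√Δt) = e^(0.45·√0.5) = 1.3746, d = 1/u = 0.7275
Per-period rate: rΔt = 0.1·0.5 = 0.05, so R = e^0.05 = 1.0513
Risk-neutral probability p = (e^0.05 − 0.7275)/(1.3746 − 0.7275) = 0.3238/0.6472 = 0.5003
Terminal stock prices: S_uu = 56.69, S_ud = 30, S_dd = 15.88
Terminal payoffs (S − K): max(26.69, 0) = 26.69, max(0, 0) = 0, max(-14.12, 0) = 0
Node u (S = 41.24): V_u = e^(−0.05)·[0.5003·26.6898 + 0.4997·0.0000] = 12.7026
Node d (S = 21.82): V_d = e^(−0.05)·[0.5003·0.0000 + 0.4997·0.0000] = 0.0000
Node 0 (S = 30): V_0 = e^(−0.05)·[0.5003·12.7026 + 0.4997·0.0000] = 6.0456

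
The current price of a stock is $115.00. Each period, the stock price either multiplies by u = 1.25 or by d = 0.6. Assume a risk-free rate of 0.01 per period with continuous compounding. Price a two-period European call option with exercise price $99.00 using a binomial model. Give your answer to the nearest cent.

$31.48

Risk-neutral probability p = (e^0.01 − 0.6)/(1.25 − 0.6) = 0.4101/0.6500 = 0.6308
Terminal stock prices: S_uu = 179.7, S_ud = 86.25, S_dd = 41.4
Terminal payoffs (S − K): max(80.69, 0) = 80.69, max(-12.75, 0) = 0, max(-57.6, 0) = 0
Node u (S = 143.8): V_u = e^(−0.01)·[0.6308·80.6875 + 0.3692·0.0000] = 50.3949
Node d (S = 69): V_d = e^(−0.01)·[0.6308·0.0000 + 0.3692·0.0000] = 0.0000
Node 0 (S = 115): V_0 = e^(−0.01)·[0.6308·50.3949 + 0.3692·0.0000] = 31.4751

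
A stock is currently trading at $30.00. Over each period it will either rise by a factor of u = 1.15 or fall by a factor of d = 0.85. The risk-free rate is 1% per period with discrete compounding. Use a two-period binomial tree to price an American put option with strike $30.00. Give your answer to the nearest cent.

Risk-neutral probability p = (1 + 0.01 − 0.85)/(1.15 − 0.85) = 0.1600/0.3000 = 0.5333
Terminal stock prices: S_uu = 39.67, S_ud = 29.32, S_dd = 21.67
Terminal payoffs (K − S): max(-9.675, 0) = 0, max(0.675, 0) = 0.675, max(8.325, 0) = 8.325
Node u (S = 34.5): continuation = 1/1.01·[0.5333·0.0000 + 0.4667·0.6750] = 0.3119; exercise value = 0.0000 ≤ continuation, so V_u = 0.3119
Node d (S = 25.5): continuation = 1/1.01·[0.5333·0.6750 + 0.4667·8.3250] = 4.2030; exercise value = 4.5000 > continuation, so V_d = 4.5000 (exercise)
Node 0 (S = 30): continuation = 1/1.01·[0.5333·0.3119 + 0.4667·4.5000] = 2.2439; exercise value = 0.0000 ≤ continuation, so V_0 = 2.2439

$2.24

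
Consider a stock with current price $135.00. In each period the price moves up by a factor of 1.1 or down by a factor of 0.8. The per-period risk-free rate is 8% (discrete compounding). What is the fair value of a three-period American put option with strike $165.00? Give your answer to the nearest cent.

Risk-neutral probability p = (1 + 0.08 − 0.8)/(1.1 − 0.8) = 0.2800/0.3000 = 0.9333
Terminal stock prices: S_uuu = 179.7, S_uud = 130.7, S_udd = 95.04, S_ddd = 69.12
Terminal payoffs (K − S): max(-14.69, 0) = 0, max(34.32, 0) = 34.32, max(69.96, 0) = 69.96, max(95.88, 0) = 95.88
Node uu (S = 163.4): continuation = 1/1.08·[0.9333·0.0000 + 0.0667·34.3200] = 2.1185; exercise value = 1.6500 ≤ continuation, so V_uu = 2.1185
Node ud (S = 118.8): continuation = 1/1.08·[0.9333·34.3200 + 0.0667·69.9600] = 33.9778; exercise value = 46.2000 > continuation, so V_ud = 46.2000 (exercise)
Node dd (S = 86.4): continuation = 1/1.08·[0.9333·69.9600 + 0.0667·95.8800] = 66.3778; exercise value = 78.6000 > continuation, so V_dd = 78.6000 (exercise)
Node u (S = 148.5): continuation = 1/1.08·[0.9333·2.1185 + 0.0667·46.2000] = 4.6827; exercise value = 16.5000 > continuation, so V_u = 16.5000 (exercise)
Node d (S = 108): continuation = 1/1.08·[0.9333·46.2000 + 0.0667·78.6000] = 44.7778; exercise value = 57.0000 > continuation, so V_d = 57.0000 (exercise)
Node 0 (S = 135): continuation = 1/1.08·[0.9333·16.5000 + 0.0667·57.0000] = 17.7778; exercise value = 30.0000 > continuation, so V_0 = 30.0000 (exercise)

$30.00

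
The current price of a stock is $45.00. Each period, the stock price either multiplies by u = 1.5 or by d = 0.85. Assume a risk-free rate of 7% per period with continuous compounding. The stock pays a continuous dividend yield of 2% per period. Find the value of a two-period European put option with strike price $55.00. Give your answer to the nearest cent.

Per-period risk-free factor R = e^0.07 = 1.0725; dividend-adjusted growth = e^(0.07−0.02) = 1.0513.
Risk-neutral probability p = (1.0513 − 0.85)/(1.5 − 0.85) = 0.2013/0.6500 = 0.3096
Terminal stock prices: S_uu = 101.2, S_ud = 57.38, S_dd = 32.51
Terminal payoffs (K − S): max(-46.25, 0) = 0, max(-2.375, 0) = 0, max(22.49, 0) = 22.49
Node u (S = 67.5): V_u = e^(−0.07)·[0.3096·0.0000 + 0.6904·0.0000] = 0.0000
Node d (S = 38.25): V_d = e^(−0.07)·[0.3096·0.0000 + 0.6904·22.4875] = 14.4748
Node 0 (S = 45): V_0 = e^(−0.07)·[0.3096·0.0000 + 0.6904·14.4748] = 9.3171

$9.32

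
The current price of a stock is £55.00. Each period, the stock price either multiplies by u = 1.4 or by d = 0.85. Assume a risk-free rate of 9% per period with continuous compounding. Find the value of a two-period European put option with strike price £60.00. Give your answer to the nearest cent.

£5.23

Risk-neutral probability p = (e^0.09 − 0.85)/(1.4 − 0.85) = 0.2442/0.5500 = 0.4440
Terminal stock prices: S_uu = 107.8, S_ud = 65.45, S_dd = 39.74
Terminal payoffs (K − S): max(-47.8, 0) = 0, max(-5.45, 0) = 0, max(20.26, 0) = 20.26
Node u (S = 77): V_u = e^(−0.09)·[0.4440·0.0000 + 0.5560·0.0000] = 0.0000
Node d (S = 46.75): V_d = e^(−0.09)·[0.4440·0.0000 + 0.5560·20.2625] = 10.2972
Node 0 (S = 55): V_0 = e^(−0.09)·[0.4440·0.0000 + 0.5560·10.2972] = 5.2329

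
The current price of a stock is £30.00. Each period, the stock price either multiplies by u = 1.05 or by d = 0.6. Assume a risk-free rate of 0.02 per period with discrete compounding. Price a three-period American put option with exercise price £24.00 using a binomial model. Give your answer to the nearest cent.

Risk-neutral probability p = (1 + 0.02 − 0.6)/(1.05 − 0.6) = 0.4200/0.4500 = 0.9333
Terminal stock prices: S_uuu = 34.73, S_uud = 19.85, S_udd = 11.34, S_ddd = 6.48
Terminal payoffs (K − S): max(-10.73, 0) = 0, max(4.155, 0) = 4.155, max(12.66, 0) = 12.66, max(17.52, 0) = 17.52
Node uu (S = 33.08): continuation = 1/1.02·[0.9333·0.0000 + 0.0667·4.1550] = 0.2716; exercise value = 0.0000 ≤ continuation, so V_uu = 0.2716
Node ud (S = 18.9): continuation = 1/1.02·[0.9333·4.1550 + 0.0667·12.6600] = 4.6294; exercise value = 5.1000 > continuation, so V_ud = 5.1000 (exercise)
Node dd (S = 10.8): continuation = 1/1.02·[0.9333·12.6600 + 0.0667·17.5200] = 12.7294; exercise value = 13.2000 > continuation, so V_dd = 13.2000 (exercise)
Node u (S = 31.5): continuation = 1/1.02·[0.9333·0.2716 + 0.0667·5.1000] = 0.5818; exercise value = 0.0000 ≤ continuation, so V_u = 0.5818
Node d (S = 18): continuation = 1/1.02·[0.9333·5.1000 + 0.0667·13.2000] = 5.5294; exercise value = 6.0000 > continuation, so V_d = 6.0000 (exercise)
Node 0 (S = 30): continuation = 1/1.02·[0.9333·0.5818 + 0.0667·6.0000] = 0.9245; exercise value = 0.0000 ≤ continuation, so V_0 = 0.9245

£0.92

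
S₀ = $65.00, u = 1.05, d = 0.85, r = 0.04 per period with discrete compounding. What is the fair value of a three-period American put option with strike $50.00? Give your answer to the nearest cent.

Risk-neutral probability p = (1 + 0.04 − 0.85)/(1.05 − 0.85) = 0.1900/0.2000 = 0.9500
Terminal stock prices: S_uuu = 75.25, S_uud = 60.91, S_udd = 49.31, S_ddd = 39.92
Terminal payoffs (K − S): max(-25.25, 0) = 0, max(-10.91, 0) = 0, max(0.6894, 0) = 0.6894, max(10.08, 0) = 10.08
Node uu (S = 71.66): continuation = 1/1.04·[0.9500·0.0000 + 0.0500·0.0000] = 0.0000; exercise value = 0.0000 ≤ continuation, so V_uu = 0.0000
Node ud (S = 58.01): continuation = 1/1.04·[0.9500·0.0000 + 0.0500·0.6894] = 0.0331; exercise value = 0.0000 ≤ continuation, so V_ud = 0.0331
Node dd (S = 46.96): continuation = 1/1.04·[0.9500·0.6894 + 0.0500·10.0819] = 1.1144; exercise value = 3.0375 > continuation, so V_dd = 3.0375 (exercise)
Node u (S = 68.25): continuation = 1/1.04·[0.9500·0.0000 + 0.0500·0.0331] = 0.0016; exercise value = 0.0000 ≤ continuation, so V_u = 0.0016
Node d (S = 55.25): continuation = 1/1.04·[0.9500·0.0331 + 0.0500·3.0375] = 0.1763; exercise value = 0.0000 ≤ continuation, so V_d = 0.1763
Node 0 (S = 65): continuation = 1/1.04·[0.9500·0.0016 + 0.0500·0.1763] = 0.0099; exercise value = 0.0000 ≤ continuation, so V_0 = 0.0099

$0.01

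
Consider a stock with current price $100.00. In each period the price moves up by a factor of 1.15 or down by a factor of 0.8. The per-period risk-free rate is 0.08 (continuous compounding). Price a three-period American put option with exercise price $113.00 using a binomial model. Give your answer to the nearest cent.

Risk-neutral probability p = (e^0.08 − 0.8)/(1.15 − 0.8) = 0.2833/0.3500 = 0.8094
Terminal stock prices: S_uuu = 152.1, S_uud = 105.8, S_udd = 73.6, S_ddd = 51.2
Terminal payoffs (K − S): max(-39.09, 0) = 0, max(7.2, 0) = 7.2, max(39.4, 0) = 39.4, max(61.8, 0) = 61.8
Node uu (S = 132.2): continuation = e^(−0.08)·[0.8094·0.0000 + 0.1906·7.2000] = 1.2669; exercise value = 0.0000 ≤ continuation, so V_uu = 1.2669
Node ud (S = 92): continuation = e^(−0.08)·[0.8094·7.2000 + 0.1906·39.4000] = 12.3121; exercise value = 21.0000 > continuation, so V_ud = 21.0000 (exercise)
Node dd (S = 64): continuation = e^(−0.08)·[0.8094·39.4000 + 0.1906·61.8000] = 40.3121; exercise value = 49.0000 > continuation, so V_dd = 49.0000 (exercise)
Node u (S = 115): continuation = e^(−0.08)·[0.8094·1.2669 + 0.1906·21.0000] = 4.6416; exercise value = 0.0000 ≤ continuation, so V_u = 4.6416
Node d (S = 80): continuation = e^(−0.08)·[0.8094·21.0000 + 0.1906·49.0000] = 24.3121; exercise value = 33.0000 > continuation, so V_d = 33.0000 (exercise)
Node 0 (S = 100): continuation = e^(−0.08)·[0.8094·4.6416 + 0.1906·33.0000] = 9.2745; exercise value = 13.0000 > continuation, so V_0 = 13.0000 (exercise)

$13.00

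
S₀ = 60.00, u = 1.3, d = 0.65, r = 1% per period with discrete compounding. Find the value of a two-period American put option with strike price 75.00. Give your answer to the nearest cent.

Risk-neutral probability p = (1 + 0.01 − 0.65)/(1.3 − 0.65) = 0.3600/0.6500 = 0.5538
Terminal stock prices: S_uu = 101.4, S_ud = 50.7, S_dd = 25.35
Terminal payoffs (K − S): max(-26.4, 0) = 0, max(24.3, 0) = 24.3, max(49.65, 0) = 49.65
Node u (S = 78): continuation = 1/1.01·[0.5538·0.0000 + 0.4462·24.3000] = 10.7342; exercise value = 0.0000 ≤ continuation, so V_u = 10.7342
Node d (S = 39): continuation = 1/1.01·[0.5538·24.3000 + 0.4462·49.6500] = 35.2574; exercise value = 36.0000 > continuation, so V_d = 36.0000 (exercise)
Node 0 (S = 60): continuation = 1/1.01·[0.5538·10.7342 + 0.4462·36.0000] = 21.7887; exercise value = 15.0000 ≤ continuation, so V_0 = 21.7887

21.79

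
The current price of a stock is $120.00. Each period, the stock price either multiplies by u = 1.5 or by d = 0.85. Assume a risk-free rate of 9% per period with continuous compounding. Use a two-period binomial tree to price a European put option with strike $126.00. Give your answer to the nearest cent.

$12.80

Risk-neutral probability p = (e^0.09 − 0.85)/(1.5 − 0.85) = 0.2442/0.6500 = 0.3757
Terminal stock prices: S_uu = 270, S_ud = 153, S_dd = 86.7
Terminal payoffs (K − S): max(-144, 0) = 0, max(-27, 0) = 0, max(39.3, 0) = 39.3
Node u (S = 180): V_u = e^(−0.09)·[0.3757·0.0000 + 0.6243·0.0000] = 0.0000
Node d (S = 102): V_d = e^(−0.09)·[0.3757·0.0000 + 0.6243·39.3000] = 22.4250
Node 0 (S = 120): V_0 = e^(−0.09)·[0.3757·0.0000 + 0.6243·22.4250] = 12.7959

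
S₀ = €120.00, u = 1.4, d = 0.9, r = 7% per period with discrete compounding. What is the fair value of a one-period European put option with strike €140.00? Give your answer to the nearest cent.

€19.74

Risk-neutral probability p = (1 + 0.07 − 0.9)/(1.4 − 0.9) = 0.1700/0.5000 = 0.3400
Terminal stock prices: S_u = 168, S_d = 108
Terminal payoffs (K − S): max(-28, 0) = 0, max(32, 0) = 32
Node 0 (S = 120): V_0 = 1/1.07·[0.3400·0.0000 + 0.6600·32.0000] = 19.7383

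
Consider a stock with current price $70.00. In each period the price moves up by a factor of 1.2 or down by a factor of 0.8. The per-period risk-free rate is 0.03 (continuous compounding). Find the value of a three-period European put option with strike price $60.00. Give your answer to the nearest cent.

$3.45

Risk-neutral probability p = (e^0.03 − 0.8)/(1.2 − 0.8) = 0.2305/0.4000 = 0.5761
Terminal stock prices: S_uuu = 121, S_uud = 80.64, S_udd = 53.76, S_ddd = 35.84
Terminal payoffs (K − S): max(-60.96, 0) = 0, max(-20.64, 0) = 0, max(6.24, 0) = 6.24, max(24.16, 0) = 24.16
Node uu (S = 100.8): V_uu = e^(−0.03)·[0.5761·0.0000 + 0.4239·0.0000] = 0.0000
Node ud (S = 67.2): V_ud = e^(−0.03)·[0.5761·0.0000 + 0.4239·6.2400] = 2.5667
Node dd (S = 44.8): V_dd = e^(−0.03)·[0.5761·6.2400 + 0.4239·24.1600] = 13.4267
Node u (S = 84): V_u = e^(−0.03)·[0.5761·0.0000 + 0.4239·2.5667] = 1.0558
Node d (S = 56): V_d = e^(−0.03)·[0.5761·2.5667 + 0.4239·13.4267] = 6.9580
Node 0 (S = 70): V_0 = e^(−0.03)·[0.5761·1.0558 + 0.4239·6.9580] = 3.4524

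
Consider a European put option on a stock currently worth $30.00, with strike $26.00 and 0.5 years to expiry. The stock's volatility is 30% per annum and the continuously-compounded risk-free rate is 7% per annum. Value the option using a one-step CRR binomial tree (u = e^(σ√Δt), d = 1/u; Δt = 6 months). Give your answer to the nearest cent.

CRR parameters: u = e^(σ√Δt) = e^(0.3·√0.5) = 1.2363, d = 1/u = 0.8089
Per-period rate: rΔt = 0.07·0.5 = 0.035, so R = e^0.035 = 1.0356
Risk-neutral probability p = (e^0.035 − 0.8089)/(1.2363 − 0.8089) = 0.2268/0.4275 = 0.5305
Terminal stock prices: S_u = 37.09, S_d = 24.27
Terminal payoffs (K − S): max(-11.09, 0) = 0, max(1.734, 0) = 1.734
Node 0 (S = 30): V_0 = e^(−0.035)·[0.5305·0.0000 + 0.4695·1.7343] = 0.7862

$0.79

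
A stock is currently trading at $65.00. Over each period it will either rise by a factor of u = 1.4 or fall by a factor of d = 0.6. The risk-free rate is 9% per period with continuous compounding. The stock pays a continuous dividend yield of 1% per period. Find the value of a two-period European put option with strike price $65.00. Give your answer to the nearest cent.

$9.60

Per-period risk-free factor R = e^0.09 = 1.0942; dividend-adjusted growth = e^(0.09−0.01) = 1.0833.
Risk-neutral probability p = (1.0833 − 0.6)/(1.4 − 0.6) = 0.4833/0.8000 = 0.6041
Terminal stock prices: S_uu = 127.4, S_ud = 54.6, S_dd = 23.4
Terminal payoffs (K − S): max(-62.4, 0) = 0, max(10.4, 0) = 10.4, max(41.6, 0) = 41.6
Node u (S = 91): V_u = e^(−0.09)·[0.6041·0.0000 + 0.3959·10.4000] = 3.7629
Node d (S = 39): V_d = e^(−0.09)·[0.6041·10.4000 + 0.3959·41.6000] = 20.7936
Node 0 (S = 65): V_0 = e^(−0.09)·[0.6041·3.7629 + 0.3959·20.7936] = 9.6010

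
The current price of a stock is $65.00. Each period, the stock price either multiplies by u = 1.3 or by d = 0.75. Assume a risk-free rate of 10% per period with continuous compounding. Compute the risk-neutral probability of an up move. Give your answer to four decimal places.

p = 0.6458

Risk-neutral probability p = (e^0.1 − 0.75)/(1.3 − 0.75) = 0.3552/0.5500 = 0.6458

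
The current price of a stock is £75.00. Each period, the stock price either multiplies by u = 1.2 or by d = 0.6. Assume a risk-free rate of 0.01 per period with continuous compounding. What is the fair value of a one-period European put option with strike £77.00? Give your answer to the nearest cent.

Risk-neutral probability p = (e^0.01 − 0.6)/(1.2 − 0.6) = 0.4101/0.6000 = 0.6834
Terminal stock prices: S_u = 90, S_d = 45
Terminal payoffs (K − S): max(-13, 0) = 0, max(32, 0) = 32
Node 0 (S = 75): V_0 = e^(−0.01)·[0.6834·0.0000 + 0.3166·32.0000] = 10.0299

£10.03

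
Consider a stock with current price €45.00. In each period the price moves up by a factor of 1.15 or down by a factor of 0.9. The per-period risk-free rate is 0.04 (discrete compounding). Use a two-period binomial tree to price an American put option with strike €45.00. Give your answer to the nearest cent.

Risk-neutral probability p = (1 + 0.04 − 0.9)/(1.15 − 0.9) = 0.1400/0.2500 = 0.5600
Terminal stock prices: S_uu = 59.51, S_ud = 46.57, S_dd = 36.45
Terminal payoffs (K − S): max(-14.51, 0) = 0, max(-1.575, 0) = 0, max(8.55, 0) = 8.55
Node u (S = 51.75): continuation = 1/1.04·[0.5600·0.0000 + 0.4400·0.0000] = 0.0000; exercise value = 0.0000 ≤ continuation, so V_u = 0.0000
Node d (S = 40.5): continuation = 1/1.04·[0.5600·0.0000 + 0.4400·8.5500] = 3.6173; exercise value = 4.5000 > continuation, so V_d = 4.5000 (exercise)
Node 0 (S = 45): continuation = 1/1.04·[0.5600·0.0000 + 0.4400·4.5000] = 1.9038; exercise value = 0.0000 ≤ continuation, so V_0 = 1.9038

€1.90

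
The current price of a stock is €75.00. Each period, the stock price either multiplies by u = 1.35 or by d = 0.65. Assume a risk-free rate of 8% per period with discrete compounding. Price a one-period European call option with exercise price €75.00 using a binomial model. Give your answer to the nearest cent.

€14.93

Risk-neutral probability p = (1 + 0.08 − 0.65)/(1.35 − 0.65) = 0.4300/0.7000 = 0.6143
Terminal stock prices: S_u = 101.2, S_d = 48.75
Terminal payoffs (S − K): max(26.25, 0) = 26.25, max(-26.25, 0) = 0
Node 0 (S = 75): V_0 = 1/1.08·[0.6143·26.2500 + 0.3857·0.0000] = 14.9306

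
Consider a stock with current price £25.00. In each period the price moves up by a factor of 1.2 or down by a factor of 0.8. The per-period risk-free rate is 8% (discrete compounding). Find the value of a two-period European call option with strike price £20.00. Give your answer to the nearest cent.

£8.16

Risk-neutral probability p = (1 + 0.08 − 0.8)/(1.2 − 0.8) = 0.2800/0.4000 = 0.7000
Terminal stock prices: S_uu = 36, S_ud = 24, S_dd = 16
Terminal payoffs (S − K): max(16, 0) = 16, max(4, 0) = 4, max(-4, 0) = 0
Node u (S = 30): V_u = 1/1.08·[0.7000·16.0000 + 0.3000·4.0000] = 11.4815
Node d (S = 20): V_d = 1/1.08·[0.7000·4.0000 + 0.3000·0.0000] = 2.5926
Node 0 (S = 25): V_0 = 1/1.08·[0.7000·11.4815 + 0.3000·2.5926] = 8.1619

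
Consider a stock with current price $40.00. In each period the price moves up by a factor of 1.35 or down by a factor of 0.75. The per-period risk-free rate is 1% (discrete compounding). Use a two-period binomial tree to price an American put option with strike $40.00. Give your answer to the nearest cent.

Risk-neutral probability p = (1 + 0.01 − 0.75)/(1.35 − 0.75) = 0.2600/0.6000 = 0.4333
Terminal stock prices: S_uu = 72.9, S_ud = 40.5, S_dd = 22.5
Terminal payoffs (K − S): max(-32.9, 0) = 0, max(-0.5, 0) = 0, max(17.5, 0) = 17.5
Node u (S = 54): continuation = 1/1.01·[0.4333·0.0000 + 0.5667·0.0000] = 0.0000; exercise value = 0.0000 ≤ continuation, so V_u = 0.0000
Node d (S = 30): continuation = 1/1.01·[0.4333·0.0000 + 0.5667·17.5000] = 9.8185; exercise value = 10.0000 > continuation, so V_d = 10.0000 (exercise)
Node 0 (S = 40): continuation = 1/1.01·[0.4333·0.0000 + 0.5667·10.0000] = 5.6106; exercise value = 0.0000 ≤ continuation, so V_0 = 5.6106

$5.61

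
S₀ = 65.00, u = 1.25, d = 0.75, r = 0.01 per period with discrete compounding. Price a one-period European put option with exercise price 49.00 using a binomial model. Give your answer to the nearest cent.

0.12

Risk-neutral probability p = (1 + 0.01 − 0.75)/(1.25 − 0.75) = 0.2600/0.5000 = 0.5200
Terminal stock prices: S_u = 81.25, S_d = 48.75
Terminal payoffs (K − S): max(-32.25, 0) = 0, max(0.25, 0) = 0.25
Node 0 (S = 65): V_0 = 1/1.01·[0.5200·0.0000 + 0.4800·0.2500] = 0.1188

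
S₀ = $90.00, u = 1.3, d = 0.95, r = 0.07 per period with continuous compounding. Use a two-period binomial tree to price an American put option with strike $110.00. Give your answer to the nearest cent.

Risk-neutral probability p = (e^0.07 − 0.95)/(1.3 − 0.95) = 0.1225/0.3500 = 0.3500
Terminal stock prices: S_uu = 152.1, S_ud = 111.1, S_dd = 81.22
Terminal payoffs (K − S): max(-42.1, 0) = 0, max(-1.15, 0) = 0, max(28.78, 0) = 28.78
Node u (S = 117): continuation = e^(−0.07)·[0.3500·0.0000 + 0.6500·0.0000] = 0.0000; exercise value = 0.0000 ≤ continuation, so V_u = 0.0000
Node d (S = 85.5): continuation = e^(−0.07)·[0.3500·0.0000 + 0.6500·28.7750] = 17.4386; exercise value = 24.5000 > continuation, so V_d = 24.5000 (exercise)
Node 0 (S = 90): continuation = e^(−0.07)·[0.3500·0.0000 + 0.6500·24.5000] = 14.8478; exercise value = 20.0000 > continuation, so V_0 = 20.0000 (exercise)

$20.00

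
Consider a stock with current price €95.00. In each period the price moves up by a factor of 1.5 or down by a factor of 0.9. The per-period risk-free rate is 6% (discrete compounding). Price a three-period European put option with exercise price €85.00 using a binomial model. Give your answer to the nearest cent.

Risk-neutral probability p = (1 + 0.06 − 0.9)/(1.5 − 0.9) = 0.1600/0.6000 = 0.2667
Terminal stock prices: S_uuu = 320.6, S_uud = 192.4, S_udd = 115.4, S_ddd = 69.26
Terminal payoffs (K − S): max(-235.6, 0) = 0, max(-107.4, 0) = 0, max(-30.43, 0) = 0, max(15.74, 0) = 15.74
Node uu (S = 213.8): V_uu = 1/1.06·[0.2667·0.0000 + 0.7333·0.0000] = 0.0000
Node ud (S = 128.2): V_ud = 1/1.06·[0.2667·0.0000 + 0.7333·0.0000] = 0.0000
Node dd (S = 76.95): V_dd = 1/1.06·[0.2667·0.0000 + 0.7333·15.7450] = 10.8928
Node u (S = 142.5): V_u = 1/1.06·[0.2667·0.0000 + 0.7333·0.0000] = 0.0000
Node d (S = 85.5): V_d = 1/1.06·[0.2667·0.0000 + 0.7333·10.8928] = 7.5359
Node 0 (S = 95): V_0 = 1/1.06·[0.2667·0.0000 + 0.7333·7.5359] = 5.2135

€5.21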